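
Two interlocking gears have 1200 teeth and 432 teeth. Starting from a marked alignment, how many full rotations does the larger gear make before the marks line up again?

The first common completion time is the LCM of the periods.
1200 = 2^4 × 3 × 5^2
432 = 2^4 × 3^3
LCM(1200, 432) = 2^4 × 3^3 × 5^2 = 10800.
Rotations for period 1200: 10800 / 1200 = 9.

9 rotations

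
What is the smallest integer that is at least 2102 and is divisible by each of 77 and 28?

2156

The integer must be a common multiple of 77 and 28, so a multiple of their LCM.
77 = 7 × 11
28 = 2^2 × 7
LCM(77, 28) = 2^2 × 7 × 11 = 308.
Smallest multiple of 308 that is ≥ 2102: ⌈2102/308⌉ × 308 = 7 × 308 = 2156.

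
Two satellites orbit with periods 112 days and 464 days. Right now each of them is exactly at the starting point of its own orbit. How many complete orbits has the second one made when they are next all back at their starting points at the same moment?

They are all back at their starting positions together after one LCM of the periods.
112 = 2^4 × 7
464 = 2^4 × 29
LCM(112, 464) = 2^4 × 7 × 29 = 3248.
Orbits for period 464: 3248 / 464 = 7.

7 orbits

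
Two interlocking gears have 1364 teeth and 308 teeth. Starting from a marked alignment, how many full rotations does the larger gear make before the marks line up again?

The first common completion time is the LCM of the periods.
1364 = 2^2 × 11 × 31
308 = 2^2 × 7 × 11
LCM(1364, 308) = 2^2 × 7 × 11 × 31 = 9548.
Rotations for period 1364: 9548 / 1364 = 7.

7 rotations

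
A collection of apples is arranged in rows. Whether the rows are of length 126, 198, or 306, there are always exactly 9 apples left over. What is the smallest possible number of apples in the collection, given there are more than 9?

N − 9 must be a common multiple of 126, 198, and 306.
126 = 2 × 3^2 × 7
198 = 2 × 3^2 × 11
306 = 2 × 3^2 × 17
LCM(126, 198, 306) = 2 × 3^2 × 7 × 11 × 17 = 23562.
Smallest N > 9 is LCM + 9 = 23562 + 9 = 23571.

23571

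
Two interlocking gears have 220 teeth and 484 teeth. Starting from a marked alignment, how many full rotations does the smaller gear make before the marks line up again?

11 rotations

The first common completion time is the LCM of the periods.
220 = 2^2 × 5 × 11
484 = 2^2 × 11^2
LCM(220, 484) = 2^2 × 5 × 11^2 = 2420.
Rotations for period 220: 2420 / 220 = 11.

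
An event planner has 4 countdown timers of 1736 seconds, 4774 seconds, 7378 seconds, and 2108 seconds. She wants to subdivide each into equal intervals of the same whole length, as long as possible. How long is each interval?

62 seconds

The interval must divide each timer length; the longest such is the gcd.
1736 = 2^3 × 7 × 31
4774 = 2 × 7 × 11 × 31
7378 = 2 × 7 × 17 × 31
2108 = 2^2 × 17 × 31
gcd(1736, 4774, 7378, 2108) = 2 × 31 = 62.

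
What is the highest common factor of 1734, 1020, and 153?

1734 = 2 × 3 × 17^2
1020 = 2^2 × 3 × 5 × 17
153 = 3^2 × 17
gcd(1734, 1020, 153) = 3 × 17 = 51.

51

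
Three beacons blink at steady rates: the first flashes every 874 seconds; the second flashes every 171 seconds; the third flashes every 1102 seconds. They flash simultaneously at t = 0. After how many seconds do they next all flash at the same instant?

We need the least common multiple of the intervals.
874 = 2 × 19 × 23
171 = 3^2 × 19
1102 = 2 × 19 × 29
LCM(874, 171, 1102) = 2 × 3^2 × 19 × 23 × 29 = 228114.

228114 seconds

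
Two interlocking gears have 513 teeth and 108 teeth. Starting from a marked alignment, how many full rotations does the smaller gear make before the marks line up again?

19 rotations

All finish a whole number of cycles simultaneously at t = LCM of the periods.
513 = 3^3 × 19
108 = 2^2 × 3^3
LCM(513, 108) = 2^2 × 3^3 × 19 = 2052.
Rotations for period 108: 2052 / 108 = 19.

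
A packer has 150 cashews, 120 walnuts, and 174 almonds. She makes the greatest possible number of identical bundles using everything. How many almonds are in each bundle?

29

Number of bundles = gcd(150, 120, 174).
150 = 2 × 3 × 5^2
120 = 2^3 × 3 × 5
174 = 2 × 3 × 29
gcd(150, 120, 174) = 2 × 3 = 6.
almonds per bundle = 174 / 6 = 29.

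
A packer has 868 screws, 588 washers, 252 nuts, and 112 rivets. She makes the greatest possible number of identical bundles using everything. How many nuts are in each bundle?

Number of bundles = gcd(868, 588, 252, 112).
868 = 2^2 × 7 × 31
588 = 2^2 × 3 × 7^2
252 = 2^2 × 3^2 × 7
112 = 2^4 × 7
gcd(868, 588, 252, 112) = 2^2 × 7 = 28.
nuts per bundle = 252 / 28 = 9.

9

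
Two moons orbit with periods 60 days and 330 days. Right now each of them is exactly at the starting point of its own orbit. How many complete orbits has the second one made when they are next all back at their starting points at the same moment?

The first common completion time is the LCM of the periods.
60 = 2^2 × 3 × 5
330 = 2 × 3 × 5 × 11
LCM(60, 330) = 2^2 × 3 × 5 × 11 = 660.
Orbits for period 330: 660 / 330 = 2.

2 orbits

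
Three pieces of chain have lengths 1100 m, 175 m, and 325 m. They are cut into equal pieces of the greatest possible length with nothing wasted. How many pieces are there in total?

64

Piece length = gcd(1100, 175, 325).
1100 = 2^2 × 5^2 × 11
175 = 5^2 × 7
325 = 5^2 × 13
gcd(1100, 175, 325) = 5^2 = 25.
Total pieces = 1100/25 + 175/25 + 325/25 = 44 + 7 + 13 = 64.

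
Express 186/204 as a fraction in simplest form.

186 = 2 × 3 × 31
204 = 2^2 × 3 × 17
gcd(186, 204) = 2 × 3 = 6.
Divide numerator and denominator by 6: 186/204 = 31/34.

31/34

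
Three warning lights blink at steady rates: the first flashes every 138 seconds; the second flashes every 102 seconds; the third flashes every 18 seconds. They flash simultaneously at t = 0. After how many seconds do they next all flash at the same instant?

The first simultaneous occurrence is after LCM of the individual periods.
138 = 2 × 3 × 23
102 = 2 × 3 × 17
18 = 2 × 3^2
LCM(138, 102, 18) = 2 × 3^2 × 17 × 23 = 7038.

7038 seconds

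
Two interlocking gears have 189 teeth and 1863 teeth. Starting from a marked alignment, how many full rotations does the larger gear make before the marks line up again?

7 rotations

The first common completion time is the LCM of the periods.
189 = 3^3 × 7
1863 = 3^4 × 23
LCM(189, 1863) = 3^4 × 7 × 23 = 13041.
Rotations for period 1863: 13041 / 1863 = 7.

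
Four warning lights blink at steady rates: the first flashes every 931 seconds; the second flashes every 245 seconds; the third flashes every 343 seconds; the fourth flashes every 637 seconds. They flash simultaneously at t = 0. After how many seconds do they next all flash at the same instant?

They coincide at every common multiple of the periods; the first is the LCM.
931 = 7^2 × 19
245 = 5 × 7^2
343 = 7^3
637 = 7^2 × 13
LCM(931, 245, 343, 637) = 5 × 7^3 × 13 × 19 = 423605.

423605 seconds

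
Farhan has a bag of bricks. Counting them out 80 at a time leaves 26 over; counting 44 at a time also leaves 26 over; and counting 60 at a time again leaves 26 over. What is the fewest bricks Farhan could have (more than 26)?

2666

N − 26 must be a common multiple of 80, 44, and 60.
80 = 2^4 × 5
44 = 2^2 × 11
60 = 2^2 × 3 × 5
LCM(80, 44, 60) = 2^4 × 3 × 5 × 11 = 2640.
Smallest N > 26 is LCM + 26 = 2640 + 26 = 2666.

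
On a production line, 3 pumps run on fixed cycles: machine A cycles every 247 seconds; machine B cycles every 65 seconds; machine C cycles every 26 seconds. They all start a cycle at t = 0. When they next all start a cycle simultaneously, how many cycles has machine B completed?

38 cycles

They are all back at their starting positions together after one LCM of the periods.
247 = 13 × 19
65 = 5 × 13
26 = 2 × 13
LCM(247, 65, 26) = 2 × 5 × 13 × 19 = 2470.
Cycles for period 65: 2470 / 65 = 38.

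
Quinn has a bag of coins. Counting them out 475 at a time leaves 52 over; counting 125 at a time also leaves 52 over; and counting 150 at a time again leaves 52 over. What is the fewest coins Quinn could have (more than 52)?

14302

N − 52 must be a common multiple of 475, 125, and 150.
475 = 5^2 × 19
125 = 5^3
150 = 2 × 3 × 5^2
LCM(475, 125, 150) = 2 × 3 × 5^3 × 19 = 14250.
Smallest N > 52 is LCM + 52 = 14250 + 52 = 14302.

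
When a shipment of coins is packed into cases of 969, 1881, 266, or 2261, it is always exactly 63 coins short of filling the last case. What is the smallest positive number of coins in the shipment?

Being 63 short of a full case of size k means N ≡ −63 (mod k), i.e. N + 63 is a multiple of each size.
969 = 3 × 17 × 19
1881 = 3^2 × 11 × 19
266 = 2 × 7 × 19
2261 = 7 × 17 × 19
LCM(969, 1881, 266, 2261) = 2 × 3^2 × 7 × 11 × 17 × 19 = 447678.
Smallest positive N is 447678 − 63 = 447615.

447615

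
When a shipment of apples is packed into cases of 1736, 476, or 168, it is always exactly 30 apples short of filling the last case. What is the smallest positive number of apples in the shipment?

Being 30 short of a full case of size k means N ≡ −30 (mod k), i.e. N + 30 is a multiple of each size.
1736 = 2^3 × 7 × 31
476 = 2^2 × 7 × 17
168 = 2^3 × 3 × 7
LCM(1736, 476, 168) = 2^3 × 3 × 7 × 17 × 31 = 88536.
Smallest positive N is 88536 − 30 = 88506.

88506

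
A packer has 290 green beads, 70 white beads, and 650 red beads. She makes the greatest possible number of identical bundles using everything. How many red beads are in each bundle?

65

Number of bundles = gcd(290, 70, 650).
290 = 2 × 5 × 29
70 = 2 × 5 × 7
650 = 2 × 5^2 × 13
gcd(290, 70, 650) = 2 × 5 = 10.
red beads per bundle = 650 / 10 = 65.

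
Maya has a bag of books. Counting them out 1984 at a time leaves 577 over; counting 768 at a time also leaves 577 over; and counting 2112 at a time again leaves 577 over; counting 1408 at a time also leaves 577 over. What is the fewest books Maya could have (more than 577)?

262465

N − 577 must be a common multiple of 1984, 768, 2112, and 1408.
1984 = 2^6 × 31
768 = 2^8 × 3
2112 = 2^6 × 3 × 11
1408 = 2^7 × 11
LCM(1984, 768, 2112, 1408) = 2^8 × 3 × 11 × 31 = 261888.
Smallest N > 577 is LCM + 577 = 261888 + 577 = 262465.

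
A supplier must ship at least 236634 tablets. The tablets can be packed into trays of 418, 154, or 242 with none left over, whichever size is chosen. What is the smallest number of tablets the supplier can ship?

257488

The number of tablets must be a common multiple of 418, 154, and 242, so a multiple of their LCM.
418 = 2 × 11 × 19
154 = 2 × 7 × 11
242 = 2 × 11^2
LCM(418, 154, 242) = 2 × 7 × 11^2 × 19 = 32186.
Smallest multiple of 32186 that is ≥ 236634: ⌈236634/32186⌉ × 32186 = 8 × 32186 = 257488.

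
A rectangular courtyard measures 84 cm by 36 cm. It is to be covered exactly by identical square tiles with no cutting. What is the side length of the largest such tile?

By the Euclidean algorithm:
84 = 2 × 36 + 12
36 = 3 × 12 + 0
gcd(84, 36) = 12.

12 cm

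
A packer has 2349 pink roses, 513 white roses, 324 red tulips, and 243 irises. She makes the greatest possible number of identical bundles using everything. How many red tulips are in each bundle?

12

Number of bundles = gcd(2349, 513, 324, 243).
2349 = 3^4 × 29
513 = 3^3 × 19
324 = 2^2 × 3^4
243 = 3^5
gcd(2349, 513, 324, 243) = 3^3 = 27.
red tulips per bundle = 324 / 27 = 12.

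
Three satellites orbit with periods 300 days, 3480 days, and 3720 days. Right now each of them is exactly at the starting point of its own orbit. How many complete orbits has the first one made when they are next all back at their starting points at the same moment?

1798 orbits

All finish a whole number of cycles simultaneously at t = LCM of the periods.
300 = 2^2 × 3 × 5^2
3480 = 2^3 × 3 × 5 × 29
3720 = 2^3 × 3 × 5 × 31
LCM(300, 3480, 3720) = 2^3 × 3 × 5^2 × 29 × 31 = 539400.
Orbits for period 300: 539400 / 300 = 1798.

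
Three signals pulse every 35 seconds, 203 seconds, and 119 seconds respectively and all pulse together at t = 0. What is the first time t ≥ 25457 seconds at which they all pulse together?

Joint pulses occur at multiples of LCM(35, 203, 119).
35 = 5 × 7
203 = 7 × 29
119 = 7 × 17
LCM(35, 203, 119) = 5 × 7 × 17 × 29 = 17255.
Smallest multiple of 17255 that is ≥ 25457: ⌈25457/17255⌉ × 17255 = 2 × 17255 = 34510.

34510 seconds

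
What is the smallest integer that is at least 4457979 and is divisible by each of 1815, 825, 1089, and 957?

The integer must be a common multiple of 1815, 825, 1089, and 957, so a multiple of their LCM.
1815 = 3 × 5 × 11^2
825 = 3 × 5^2 × 11
1089 = 3^2 × 11^2
957 = 3 × 11 × 29
LCM(1815, 825, 1089, 957) = 3^2 × 5^2 × 11^2 × 29 = 789525.
Smallest multiple of 789525 that is ≥ 4457979: ⌈4457979/789525⌉ × 789525 = 6 × 789525 = 4737150.

4737150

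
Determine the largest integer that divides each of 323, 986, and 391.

17

323 = 17 × 19
986 = 2 × 17 × 29
391 = 17 × 23
gcd(323, 986, 391) = 17.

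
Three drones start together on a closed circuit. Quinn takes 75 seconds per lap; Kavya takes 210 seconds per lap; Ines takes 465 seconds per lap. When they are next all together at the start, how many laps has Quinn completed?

434 laps

The first common completion time is the LCM of the periods.
75 = 3 × 5^2
210 = 2 × 3 × 5 × 7
465 = 3 × 5 × 31
LCM(75, 210, 465) = 2 × 3 × 5^2 × 7 × 31 = 32550.
Laps for period 75: 32550 / 75 = 434.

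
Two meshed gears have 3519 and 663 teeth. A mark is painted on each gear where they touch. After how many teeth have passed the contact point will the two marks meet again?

45747 teeth

We need the least common multiple of the intervals.
3519 = 3^2 × 17 × 23
663 = 3 × 13 × 17
LCM(3519, 663) = 3^2 × 13 × 17 × 23 = 45747.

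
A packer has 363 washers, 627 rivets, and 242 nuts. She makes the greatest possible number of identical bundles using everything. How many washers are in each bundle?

Number of bundles = gcd(363, 627, 242).
363 = 3 × 11^2
627 = 3 × 11 × 19
242 = 2 × 11^2
gcd(363, 627, 242) = 11.
washers per bundle = 363 / 11 = 33.

33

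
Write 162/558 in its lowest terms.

9/31

162 = 2 × 3^4
558 = 2 × 3^2 × 31
gcd(162, 558) = 2 × 3^2 = 18.
Divide numerator and denominator by 18: 162/558 = 9/31.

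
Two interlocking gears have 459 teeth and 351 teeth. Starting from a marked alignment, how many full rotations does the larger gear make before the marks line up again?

They are all back at their starting positions together after one LCM of the periods.
459 = 3^3 × 17
351 = 3^3 × 13
LCM(459, 351) = 3^3 × 13 × 17 = 5967.
Rotations for period 459: 5967 / 459 = 13.

13 rotations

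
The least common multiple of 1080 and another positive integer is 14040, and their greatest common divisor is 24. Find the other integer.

gcd × lcm = product of the two integers, so the other integer is (24 × 14040) / 1080 = 312.

312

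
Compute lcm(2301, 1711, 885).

333645

2301 = 3 × 13 × 59
1711 = 29 × 59
885 = 3 × 5 × 59
LCM(2301, 1711, 885) = 3 × 5 × 13 × 29 × 59 = 333645.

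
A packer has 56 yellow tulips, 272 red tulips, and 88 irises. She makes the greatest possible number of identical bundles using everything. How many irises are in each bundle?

11

Number of bundles = gcd(56, 272, 88).
56 = 2^3 × 7
272 = 2^4 × 17
88 = 2^3 × 11
gcd(56, 272, 88) = 2^3 = 8.
irises per bundle = 88 / 8 = 11.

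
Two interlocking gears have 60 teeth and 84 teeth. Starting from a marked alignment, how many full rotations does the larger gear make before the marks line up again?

5 rotations

The first common completion time is the LCM of the periods.
60 = 2^2 × 3 × 5
84 = 2^2 × 3 × 7
LCM(60, 84) = 2^2 × 3 × 5 × 7 = 420.
Rotations for period 84: 420 / 84 = 5.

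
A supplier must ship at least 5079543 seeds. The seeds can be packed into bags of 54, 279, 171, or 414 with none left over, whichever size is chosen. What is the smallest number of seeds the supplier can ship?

The number of seeds must be a common multiple of 54, 279, 171, and 414, so a multiple of their LCM.
54 = 2 × 3^3
279 = 3^2 × 31
171 = 3^2 × 19
414 = 2 × 3^2 × 23
LCM(54, 279, 171, 414) = 2 × 3^3 × 19 × 23 × 31 = 731538.
Smallest multiple of 731538 that is ≥ 5079543: ⌈5079543/731538⌉ × 731538 = 7 × 731538 = 5120766.

5120766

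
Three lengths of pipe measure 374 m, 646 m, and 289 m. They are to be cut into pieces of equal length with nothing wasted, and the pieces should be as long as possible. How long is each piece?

17 m

Each piece length must divide every original length, so the longest possible is gcd(374, 646, 289).
374 = 2 × 11 × 17
646 = 2 × 17 × 19
289 = 17^2
gcd(374, 646, 289) = 17.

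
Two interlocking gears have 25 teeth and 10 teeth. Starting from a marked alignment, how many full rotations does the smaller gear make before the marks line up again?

All finish a whole number of cycles simultaneously at t = LCM of the periods.
25 = 5^2
10 = 2 × 5
LCM(25, 10) = 2 × 5^2 = 50.
Rotations for period 10: 50 / 10 = 5.

5 rotations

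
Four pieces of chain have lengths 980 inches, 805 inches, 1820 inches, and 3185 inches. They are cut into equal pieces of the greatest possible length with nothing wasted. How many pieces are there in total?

Piece length = gcd(980, 805, 1820, 3185).
980 = 2^2 × 5 × 7^2
805 = 5 × 7 × 23
1820 = 2^2 × 5 × 7 × 13
3185 = 5 × 7^2 × 13
gcd(980, 805, 1820, 3185) = 5 × 7 = 35.
Total pieces = 980/35 + 805/35 + 1820/35 + 3185/35 = 28 + 23 + 52 + 91 = 194.

194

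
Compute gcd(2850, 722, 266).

38

2850 = 2 × 3 × 5^2 × 19
722 = 2 × 19^2
266 = 2 × 7 × 19
gcd(2850, 722, 266) = 2 × 19 = 38.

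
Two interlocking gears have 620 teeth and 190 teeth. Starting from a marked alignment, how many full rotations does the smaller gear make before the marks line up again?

The first common completion time is the LCM of the periods.
620 = 2^2 × 5 × 31
190 = 2 × 5 × 19
LCM(620, 190) = 2^2 × 5 × 19 × 31 = 11780.
Rotations for period 190: 11780 / 190 = 62.

62 rotations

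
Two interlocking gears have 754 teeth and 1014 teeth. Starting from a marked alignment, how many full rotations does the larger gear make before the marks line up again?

They are all back at their starting positions together after one LCM of the periods.
754 = 2 × 13 × 29
1014 = 2 × 3 × 13^2
LCM(754, 1014) = 2 × 3 × 13^2 × 29 = 29406.
Rotations for period 1014: 29406 / 1014 = 29.

29 rotations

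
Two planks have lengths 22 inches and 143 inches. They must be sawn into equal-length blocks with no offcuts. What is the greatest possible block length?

11 inches

By the Euclidean algorithm:
143 = 6 × 22 + 11
22 = 2 × 11 + 0
gcd(22, 143) = 11.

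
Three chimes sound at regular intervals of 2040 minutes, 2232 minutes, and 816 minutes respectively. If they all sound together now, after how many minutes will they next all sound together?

379440 minutes

We need the least common multiple of the intervals.
2040 = 2^3 × 3 × 5 × 17
2232 = 2^3 × 3^2 × 31
816 = 2^4 × 3 × 17
LCM(2040, 2232, 816) = 2^4 × 3^2 × 5 × 17 × 31 = 379440.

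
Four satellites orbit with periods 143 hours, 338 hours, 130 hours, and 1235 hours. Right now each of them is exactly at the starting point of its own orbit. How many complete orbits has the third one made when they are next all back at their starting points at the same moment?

2717 orbits

They are all back at their starting positions together after one LCM of the periods.
143 = 11 × 13
338 = 2 × 13^2
130 = 2 × 5 × 13
1235 = 5 × 13 × 19
LCM(143, 338, 130, 1235) = 2 × 5 × 11 × 13^2 × 19 = 353210.
Orbits for period 130: 353210 / 130 = 2717.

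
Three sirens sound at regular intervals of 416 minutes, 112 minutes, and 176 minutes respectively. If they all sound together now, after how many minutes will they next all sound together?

32032 minutes

They coincide at every common multiple of the periods; the first is the LCM.
416 = 2^5 × 13
112 = 2^4 × 7
176 = 2^4 × 11
LCM(416, 112, 176) = 2^5 × 7 × 11 × 13 = 32032.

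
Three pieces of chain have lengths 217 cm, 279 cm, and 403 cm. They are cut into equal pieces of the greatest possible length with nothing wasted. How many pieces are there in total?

29

Piece length = gcd(217, 279, 403).
217 = 7 × 31
279 = 3^2 × 31
403 = 13 × 31
gcd(217, 279, 403) = 31.
Total pieces = 217/31 + 279/31 + 403/31 = 7 + 9 + 13 = 29.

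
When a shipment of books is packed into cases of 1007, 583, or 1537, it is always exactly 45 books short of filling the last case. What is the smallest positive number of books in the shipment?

321188

Being 45 short of a full case of size k means N ≡ −45 (mod k), i.e. N + 45 is a multiple of each size.
1007 = 19 × 53
583 = 11 × 53
1537 = 29 × 53
LCM(1007, 583, 1537) = 11 × 19 × 29 × 53 = 321233.
Smallest positive N is 321233 − 45 = 321188.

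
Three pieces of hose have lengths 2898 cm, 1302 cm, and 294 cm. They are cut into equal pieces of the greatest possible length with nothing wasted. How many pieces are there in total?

Piece length = gcd(2898, 1302, 294).
2898 = 2 × 3^2 × 7 × 23
1302 = 2 × 3 × 7 × 31
294 = 2 × 3 × 7^2
gcd(2898, 1302, 294) = 2 × 3 × 7 = 42.
Total pieces = 2898/42 + 1302/42 + 294/42 = 69 + 31 + 7 = 107.

107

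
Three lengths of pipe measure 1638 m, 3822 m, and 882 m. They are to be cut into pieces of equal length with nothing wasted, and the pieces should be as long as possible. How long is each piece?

42 m

Each piece length must divide every original length, so the longest possible is gcd(1638, 3822, 882).
1638 = 2 × 3^2 × 7 × 13
3822 = 2 × 3 × 7^2 × 13
882 = 2 × 3^2 × 7^2
gcd(1638, 3822, 882) = 2 × 3 × 7 = 42.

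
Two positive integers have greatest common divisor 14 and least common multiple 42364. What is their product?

593096

For any two positive integers, gcd × lcm = product = 14 × 42364 = 593096.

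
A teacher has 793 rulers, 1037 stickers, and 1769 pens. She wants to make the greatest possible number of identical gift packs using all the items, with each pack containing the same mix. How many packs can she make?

61 packs

The pack count must divide each quantity, so the greatest is gcd(793, 1037, 1769).
793 = 13 × 61
1037 = 17 × 61
1769 = 29 × 61
gcd(793, 1037, 1769) = 61.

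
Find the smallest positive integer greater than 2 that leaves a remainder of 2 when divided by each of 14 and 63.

128

N − 2 must be a common multiple of 14 and 63.
14 = 2 × 7
63 = 3^2 × 7
LCM(14, 63) = 2 × 3^2 × 7 = 126.
Smallest N > 2 is LCM + 2 = 126 + 2 = 128.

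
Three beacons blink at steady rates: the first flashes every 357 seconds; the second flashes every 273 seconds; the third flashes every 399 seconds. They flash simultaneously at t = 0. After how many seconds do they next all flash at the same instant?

88179 seconds

We need the least common multiple of the intervals.
357 = 3 × 7 × 17
273 = 3 × 7 × 13
399 = 3 × 7 × 19
LCM(357, 273, 399) = 3 × 7 × 13 × 17 × 19 = 88179.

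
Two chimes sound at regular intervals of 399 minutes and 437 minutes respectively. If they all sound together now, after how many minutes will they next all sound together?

9177 minutes

The first simultaneous occurrence is after LCM of the individual periods.
399 = 3 × 7 × 19
437 = 19 × 23
LCM(399, 437) = 3 × 7 × 19 × 23 = 9177.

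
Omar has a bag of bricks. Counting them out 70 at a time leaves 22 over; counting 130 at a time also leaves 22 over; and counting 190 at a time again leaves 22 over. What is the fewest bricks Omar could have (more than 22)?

17312

N − 22 must be a common multiple of 70, 130, and 190.
70 = 2 × 5 × 7
130 = 2 × 5 × 13
190 = 2 × 5 × 19
LCM(70, 130, 190) = 2 × 5 × 7 × 13 × 19 = 17290.
Smallest N > 22 is LCM + 22 = 17290 + 22 = 17312.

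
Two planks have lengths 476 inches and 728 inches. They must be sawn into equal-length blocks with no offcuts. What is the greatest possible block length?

By the Euclidean algorithm:
728 = 1 × 476 + 252
476 = 1 × 252 + 224
252 = 1 × 224 + 28
224 = 8 × 28 + 0
gcd(476, 728) = 28.

28 inches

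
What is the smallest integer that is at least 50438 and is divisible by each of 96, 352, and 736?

The integer must be a common multiple of 96, 352, and 736, so a multiple of their LCM.
96 = 2^5 × 3
352 = 2^5 × 11
736 = 2^5 × 23
LCM(96, 352, 736) = 2^5 × 3 × 11 × 23 = 24288.
Smallest multiple of 24288 that is ≥ 50438: ⌈50438/24288⌉ × 24288 = 3 × 24288 = 72864.

72864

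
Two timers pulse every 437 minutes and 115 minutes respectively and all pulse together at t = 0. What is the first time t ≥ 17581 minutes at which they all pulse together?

Joint pulses occur at multiples of LCM(437, 115).
437 = 19 × 23
115 = 5 × 23
LCM(437, 115) = 5 × 19 × 23 = 2185.
Smallest multiple of 2185 that is ≥ 17581: ⌈17581/2185⌉ × 2185 = 9 × 2185 = 19665.

19665 minutes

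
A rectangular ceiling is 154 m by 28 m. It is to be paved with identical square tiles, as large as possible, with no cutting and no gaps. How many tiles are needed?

Tile side = gcd(154, 28).
154 = 2 × 7 × 11
28 = 2^2 × 7
gcd(154, 28) = 2 × 7 = 14.
Tiles: (154/14) × (28/14) = 11 × 2 = 22.

22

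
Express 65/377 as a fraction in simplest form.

65 = 5 × 13
377 = 13 × 29
gcd(65, 377) = 13.
Divide numerator and denominator by 13: 65/377 = 5/29.

5/29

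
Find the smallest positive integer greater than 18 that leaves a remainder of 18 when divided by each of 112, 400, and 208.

N − 18 must be a common multiple of 112, 400, and 208.
112 = 2^4 × 7
400 = 2^4 × 5^2
208 = 2^4 × 13
LCM(112, 400, 208) = 2^4 × 5^2 × 7 × 13 = 36400.
Smallest N > 18 is LCM + 18 = 36400 + 18 = 36418.

36418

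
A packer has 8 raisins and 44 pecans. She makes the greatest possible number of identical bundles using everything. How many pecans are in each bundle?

Number of bundles = gcd(8, 44).
8 = 2^3
44 = 2^2 × 11
gcd(8, 44) = 2^2 = 4.
pecans per bundle = 44 / 4 = 11.

11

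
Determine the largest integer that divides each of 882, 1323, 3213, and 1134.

882 = 2 × 3^2 × 7^2
1323 = 3^3 × 7^2
3213 = 3^3 × 7 × 17
1134 = 2 × 3^4 × 7
gcd(882, 1323, 3213, 1134) = 3^2 × 7 = 63.

63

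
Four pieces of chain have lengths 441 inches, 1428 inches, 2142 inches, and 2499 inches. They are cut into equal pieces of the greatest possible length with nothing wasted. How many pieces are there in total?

Piece length = gcd(441, 1428, 2142, 2499).
441 = 3^2 × 7^2
1428 = 2^2 × 3 × 7 × 17
2142 = 2 × 3^2 × 7 × 17
2499 = 3 × 7^2 × 17
gcd(441, 1428, 2142, 2499) = 3 × 7 = 21.
Total pieces = 441/21 + 1428/21 + 2142/21 + 2499/21 = 21 + 68 + 102 + 119 = 310.

310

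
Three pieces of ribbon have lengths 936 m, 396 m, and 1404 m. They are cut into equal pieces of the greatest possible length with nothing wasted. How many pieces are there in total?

76

Piece length = gcd(936, 396, 1404).
936 = 2^3 × 3^2 × 13
396 = 2^2 × 3^2 × 11
1404 = 2^2 × 3^3 × 13
gcd(936, 396, 1404) = 2^2 × 3^2 = 36.
Total pieces = 936/36 + 396/36 + 1404/36 = 26 + 11 + 39 = 76.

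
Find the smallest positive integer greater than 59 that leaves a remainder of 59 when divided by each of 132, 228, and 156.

32663

N − 59 must be a common multiple of 132, 228, and 156.
132 = 2^2 × 3 × 11
228 = 2^2 × 3 × 19
156 = 2^2 × 3 × 13
LCM(132, 228, 156) = 2^2 × 3 × 11 × 13 × 19 = 32604.
Smallest N > 59 is LCM + 59 = 32604 + 59 = 32663.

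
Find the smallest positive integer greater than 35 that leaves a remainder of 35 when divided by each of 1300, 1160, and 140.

N − 35 must be a common multiple of 1300, 1160, and 140.
1300 = 2^2 × 5^2 × 13
1160 = 2^3 × 5 × 29
140 = 2^2 × 5 × 7
LCM(1300, 1160, 140) = 2^3 × 5^2 × 7 × 13 × 29 = 527800.
Smallest N > 35 is LCM + 35 = 527800 + 35 = 527835.

527835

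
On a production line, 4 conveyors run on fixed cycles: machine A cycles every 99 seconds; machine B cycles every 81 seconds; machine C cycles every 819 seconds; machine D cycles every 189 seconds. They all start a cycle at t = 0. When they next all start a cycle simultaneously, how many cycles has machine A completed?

All finish a whole number of cycles simultaneously at t = LCM of the periods.
99 = 3^2 × 11
81 = 3^4
819 = 3^2 × 7 × 13
189 = 3^3 × 7
LCM(99, 81, 819, 189) = 3^4 × 7 × 11 × 13 = 81081.
Cycles for period 99: 81081 / 99 = 819.

819 cycles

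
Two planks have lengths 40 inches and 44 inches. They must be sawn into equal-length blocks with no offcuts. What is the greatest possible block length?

4 inches

This is the greatest common divisor of 40 and 44.
40 = 2^3 × 5
44 = 2^2 × 11
gcd(40, 44) = 2^2 = 4.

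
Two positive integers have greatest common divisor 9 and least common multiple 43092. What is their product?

387828

For any two positive integers, gcd × lcm = product = 9 × 43092 = 387828.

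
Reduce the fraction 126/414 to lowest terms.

7/23

126 = 2 × 3^2 × 7
414 = 2 × 3^2 × 23
gcd(126, 414) = 2 × 3^2 = 18.
Divide numerator and denominator by 18: 126/414 = 7/23.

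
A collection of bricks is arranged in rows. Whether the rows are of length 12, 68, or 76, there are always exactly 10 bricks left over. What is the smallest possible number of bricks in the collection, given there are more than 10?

3886

N − 10 must be a common multiple of 12, 68, and 76.
12 = 2^2 × 3
68 = 2^2 × 17
76 = 2^2 × 19
LCM(12, 68, 76) = 2^2 × 3 × 17 × 19 = 3876.
Smallest N > 10 is LCM + 10 = 3876 + 10 = 3886.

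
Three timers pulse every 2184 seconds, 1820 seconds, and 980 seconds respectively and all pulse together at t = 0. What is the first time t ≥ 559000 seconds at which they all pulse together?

611520 seconds

Joint pulses occur at multiples of LCM(2184, 1820, 980).
2184 = 2^3 × 3 × 7 × 13
1820 = 2^2 × 5 × 7 × 13
980 = 2^2 × 5 × 7^2
LCM(2184, 1820, 980) = 2^3 × 3 × 5 × 7^2 × 13 = 76440.
Smallest multiple of 76440 that is ≥ 559000: ⌈559000/76440⌉ × 76440 = 8 × 76440 = 611520.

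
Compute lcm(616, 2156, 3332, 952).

616 = 2^3 × 7 × 11
2156 = 2^2 × 7^2 × 11
3332 = 2^2 × 7^2 × 17
952 = 2^3 × 7 × 17
LCM(616, 2156, 3332, 952) = 2^3 × 7^2 × 11 × 17 = 73304.

73304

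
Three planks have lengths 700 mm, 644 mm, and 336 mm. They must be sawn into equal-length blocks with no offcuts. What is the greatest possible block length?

The block length must divide every plank, so the greatest is gcd(700, 644, 336).
700 = 2^2 × 5^2 × 7
644 = 2^2 × 7 × 23
336 = 2^4 × 3 × 7
gcd(700, 644, 336) = 2^2 × 7 = 28.

28 mm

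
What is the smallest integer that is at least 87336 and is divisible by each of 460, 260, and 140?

125580

The integer must be a common multiple of 460, 260, and 140, so a multiple of their LCM.
460 = 2^2 × 5 × 23
260 = 2^2 × 5 × 13
140 = 2^2 × 5 × 7
LCM(460, 260, 140) = 2^2 × 5 × 7 × 13 × 23 = 41860.
Smallest multiple of 41860 that is ≥ 87336: ⌈87336/41860⌉ × 41860 = 3 × 41860 = 125580.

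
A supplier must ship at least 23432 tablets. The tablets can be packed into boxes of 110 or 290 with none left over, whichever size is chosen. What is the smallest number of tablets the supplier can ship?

25520

The number of tablets must be a common multiple of 110 and 290, so a multiple of their LCM.
110 = 2 × 5 × 11
290 = 2 × 5 × 29
LCM(110, 290) = 2 × 5 × 11 × 29 = 3190.
Smallest multiple of 3190 that is ≥ 23432: ⌈23432/3190⌉ × 3190 = 8 × 3190 = 25520.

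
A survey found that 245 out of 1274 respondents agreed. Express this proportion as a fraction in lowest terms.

245 = 5 × 7^2
1274 = 2 × 7^2 × 13
gcd(245, 1274) = 7^2 = 49.
Divide numerator and denominator by 49: 245/1274 = 5/26.

5/26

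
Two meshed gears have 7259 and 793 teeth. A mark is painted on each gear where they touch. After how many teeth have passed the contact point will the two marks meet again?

We need the least common multiple of the intervals.
7259 = 7 × 17 × 61
793 = 13 × 61
LCM(7259, 793) = 7 × 13 × 17 × 61 = 94367.

94367 teeth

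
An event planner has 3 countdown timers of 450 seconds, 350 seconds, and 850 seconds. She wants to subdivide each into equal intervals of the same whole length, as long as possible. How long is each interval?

The interval must divide each timer length; the longest such is the gcd.
450 = 2 × 3^2 × 5^2
350 = 2 × 5^2 × 7
850 = 2 × 5^2 × 17
gcd(450, 350, 850) = 2 × 5^2 = 50.

50 seconds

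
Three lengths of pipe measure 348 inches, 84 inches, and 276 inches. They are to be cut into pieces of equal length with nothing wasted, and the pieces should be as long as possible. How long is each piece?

12 inches

The greatest length dividing all of 348, 84, and 276 is their gcd.
348 = 2^2 × 3 × 29
84 = 2^2 × 3 × 7
276 = 2^2 × 3 × 23
gcd(348, 84, 276) = 2^2 × 3 = 12.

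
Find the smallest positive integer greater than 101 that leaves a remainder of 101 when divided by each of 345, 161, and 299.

N − 101 must be a common multiple of 345, 161, and 299.
345 = 3 × 5 × 23
161 = 7 × 23
299 = 13 × 23
LCM(345, 161, 299) = 3 × 5 × 7 × 13 × 23 = 31395.
Smallest N > 101 is LCM + 101 = 31395 + 101 = 31496.

31496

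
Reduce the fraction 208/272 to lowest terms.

13/17

208 = 2^4 × 13
272 = 2^4 × 17
gcd(208, 272) = 2^4 = 16.
Divide numerator and denominator by 16: 208/272 = 13/17.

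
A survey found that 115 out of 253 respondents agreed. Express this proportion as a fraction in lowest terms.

5/11

115 = 5 × 23
253 = 11 × 23
gcd(115, 253) = 23.
Divide numerator and denominator by 23: 115/253 = 5/11.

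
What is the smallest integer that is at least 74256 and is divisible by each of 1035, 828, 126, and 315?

The integer must be a common multiple of 1035, 828, 126, and 315, so a multiple of their LCM.
1035 = 3^2 × 5 × 23
828 = 2^2 × 3^2 × 23
126 = 2 × 3^2 × 7
315 = 3^2 × 5 × 7
LCM(1035, 828, 126, 315) = 2^2 × 3^2 × 5 × 7 × 23 = 28980.
Smallest multiple of 28980 that is ≥ 74256: ⌈74256/28980⌉ × 28980 = 3 × 28980 = 86940.

86940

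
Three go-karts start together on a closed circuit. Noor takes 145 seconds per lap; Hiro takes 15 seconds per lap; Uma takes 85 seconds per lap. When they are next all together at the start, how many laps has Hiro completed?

All finish a whole number of cycles simultaneously at t = LCM of the periods.
145 = 5 × 29
15 = 3 × 5
85 = 5 × 17
LCM(145, 15, 85) = 3 × 5 × 17 × 29 = 7395.
Laps for period 15: 7395 / 15 = 493.

493 laps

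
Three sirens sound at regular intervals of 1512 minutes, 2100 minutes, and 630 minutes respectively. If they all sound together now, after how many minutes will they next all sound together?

37800 minutes

We need the least common multiple of the intervals.
1512 = 2^3 × 3^3 × 7
2100 = 2^2 × 3 × 5^2 × 7
630 = 2 × 3^2 × 5 × 7
LCM(1512, 2100, 630) = 2^3 × 3^3 × 5^2 × 7 = 37800.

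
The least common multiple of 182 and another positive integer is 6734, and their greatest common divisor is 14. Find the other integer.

518

gcd × lcm = product of the two integers, so the other integer is (14 × 6734) / 182 = 518.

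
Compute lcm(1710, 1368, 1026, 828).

471960

1710 = 2 × 3^2 × 5 × 19
1368 = 2^3 × 3^2 × 19
1026 = 2 × 3^3 × 19
828 = 2^2 × 3^2 × 23
LCM(1710, 1368, 1026, 828) = 2^3 × 3^3 × 5 × 19 × 23 = 471960.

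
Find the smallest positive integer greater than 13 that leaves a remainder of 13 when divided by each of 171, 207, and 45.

N − 13 must be a common multiple of 171, 207, and 45.
171 = 3^2 × 19
207 = 3^2 × 23
45 = 3^2 × 5
LCM(171, 207, 45) = 3^2 × 5 × 19 × 23 = 19665.
Smallest N > 13 is LCM + 13 = 19665 + 13 = 19678.

19678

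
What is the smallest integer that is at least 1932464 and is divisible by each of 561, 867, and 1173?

The integer must be a common multiple of 561, 867, and 1173, so a multiple of their LCM.
561 = 3 × 11 × 17
867 = 3 × 17^2
1173 = 3 × 17 × 23
LCM(561, 867, 1173) = 3 × 11 × 17^2 × 23 = 219351.
Smallest multiple of 219351 that is ≥ 1932464: ⌈1932464/219351⌉ × 219351 = 9 × 219351 = 1974159.

1974159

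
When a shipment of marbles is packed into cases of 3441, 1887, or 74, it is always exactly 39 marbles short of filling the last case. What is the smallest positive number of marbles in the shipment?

Being 39 short of a full case of size k means N ≡ −39 (mod k), i.e. N + 39 is a multiple of each size.
3441 = 3 × 31 × 37
1887 = 3 × 17 × 37
74 = 2 × 37
LCM(3441, 1887, 74) = 2 × 3 × 17 × 31 × 37 = 116994.
Smallest positive N is 116994 − 39 = 116955.

116955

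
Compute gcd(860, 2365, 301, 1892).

43

860 = 2^2 × 5 × 43
2365 = 5 × 11 × 43
301 = 7 × 43
1892 = 2^2 × 11 × 43
gcd(860, 2365, 301, 1892) = 43.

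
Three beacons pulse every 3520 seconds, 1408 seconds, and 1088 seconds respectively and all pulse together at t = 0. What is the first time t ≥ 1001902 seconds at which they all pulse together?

Joint pulses occur at multiples of LCM(3520, 1408, 1088).
3520 = 2^6 × 5 × 11
1408 = 2^7 × 11
1088 = 2^6 × 17
LCM(3520, 1408, 1088) = 2^7 × 5 × 11 × 17 = 119680.
Smallest multiple of 119680 that is ≥ 1001902: ⌈1001902/119680⌉ × 119680 = 9 × 119680 = 1077120.

1077120 seconds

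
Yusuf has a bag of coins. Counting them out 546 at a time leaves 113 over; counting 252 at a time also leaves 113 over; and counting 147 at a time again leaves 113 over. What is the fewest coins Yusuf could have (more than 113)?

23045

N − 113 must be a common multiple of 546, 252, and 147.
546 = 2 × 3 × 7 × 13
252 = 2^2 × 3^2 × 7
147 = 3 × 7^2
LCM(546, 252, 147) = 2^2 × 3^2 × 7^2 × 13 = 22932.
Smallest N > 113 is LCM + 113 = 22932 + 113 = 23045.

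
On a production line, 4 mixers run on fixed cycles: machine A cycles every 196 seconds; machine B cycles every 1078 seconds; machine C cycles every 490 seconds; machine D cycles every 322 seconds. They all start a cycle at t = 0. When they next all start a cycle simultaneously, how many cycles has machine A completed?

They are all back at their starting positions together after one LCM of the periods.
196 = 2^2 × 7^2
1078 = 2 × 7^2 × 11
490 = 2 × 5 × 7^2
322 = 2 × 7 × 23
LCM(196, 1078, 490, 322) = 2^2 × 5 × 7^2 × 11 × 23 = 247940.
Cycles for period 196: 247940 / 196 = 1265.

1265 cycles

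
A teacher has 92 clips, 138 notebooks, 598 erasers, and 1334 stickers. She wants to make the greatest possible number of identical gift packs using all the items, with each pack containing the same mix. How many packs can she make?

46 packs

The pack count must divide each quantity, so the greatest is gcd(92, 138, 598, 1334).
92 = 2^2 × 23
138 = 2 × 3 × 23
598 = 2 × 13 × 23
1334 = 2 × 23 × 29
gcd(92, 138, 598, 1334) = 2 × 23 = 46.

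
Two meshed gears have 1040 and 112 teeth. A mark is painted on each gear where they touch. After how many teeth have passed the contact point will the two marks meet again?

We need the least common multiple of the intervals.
1040 = 2^4 × 5 × 13
112 = 2^4 × 7
LCM(1040, 112) = 2^4 × 5 × 7 × 13 = 7280.

7280 teeth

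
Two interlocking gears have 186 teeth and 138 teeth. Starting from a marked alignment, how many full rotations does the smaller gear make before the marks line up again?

31 rotations

All finish a whole number of cycles simultaneously at t = LCM of the periods.
186 = 2 × 3 × 31
138 = 2 × 3 × 23
LCM(186, 138) = 2 × 3 × 23 × 31 = 4278.
Rotations for period 138: 4278 / 138 = 31.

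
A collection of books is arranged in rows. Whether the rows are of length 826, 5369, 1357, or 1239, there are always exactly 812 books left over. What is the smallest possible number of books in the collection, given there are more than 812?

N − 812 must be a common multiple of 826, 5369, 1357, and 1239.
826 = 2 × 7 × 59
5369 = 7 × 13 × 59
1357 = 23 × 59
1239 = 3 × 7 × 59
LCM(826, 5369, 1357, 1239) = 2 × 3 × 7 × 13 × 23 × 59 = 740922.
Smallest N > 812 is LCM + 812 = 740922 + 812 = 741734.

741734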